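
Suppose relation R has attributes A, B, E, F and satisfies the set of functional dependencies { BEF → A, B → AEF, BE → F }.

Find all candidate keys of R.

(B)

{B}⁺: B→AEF adds A, E, F → {A, B, E, F}.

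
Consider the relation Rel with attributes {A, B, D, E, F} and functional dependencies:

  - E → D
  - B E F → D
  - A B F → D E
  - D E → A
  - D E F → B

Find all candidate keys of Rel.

(E, F); (A, B, F)

Attribute F never appears on the right-hand side of any dependency, so F must belong to every candidate key.
{F}⁺ = {F}, which is not all of the schema, so we must add further attributes.
{E, F}⁺: E→D adds D; DE→A adds A; DEF→B adds B → {A, B, D, E, F}. Minimal: {F}⁺ = {F}; {E}⁺ = {A, D, E} — none reach the full schema.
{A, B, F}⁺: ABF→DE adds D, E → {A, B, D, E, F}. Minimal: {B, F}⁺ = {B, F}; {A, F}⁺ = {A, F}; {A, B}⁺ = {A, B} — none reach the full schema.
Any other superkey contains one of these as a subset, so there are no further candidate keys.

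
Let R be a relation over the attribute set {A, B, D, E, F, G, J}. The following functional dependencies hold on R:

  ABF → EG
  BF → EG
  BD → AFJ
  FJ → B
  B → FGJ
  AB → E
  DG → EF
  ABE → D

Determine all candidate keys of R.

(A, B); (B, D); (A, F, J); (D, F, J); (D, G, J)

{A, B}⁺: B→FGJ adds F, G, J; AB→E adds E; ABE→D adds D → {A, B, D, E, F, G, J}. Minimal: {B}⁺ = {B, E, F, G, J}; {A}⁺ = {A} — none reach the full schema.
{B, D}⁺: BD→AFJ adds A, F, J; B→FGJ adds G; AB→E adds E → {A, B, D, E, F, G, J}. Minimal: {D}⁺ = {D}; {B}⁺ = {B, E, F, G, J} — none reach the full schema.
{A, F, J}⁺: FJ→B adds B; B→FGJ adds G; AB→E adds E; ABE→D adds D → {A, B, D, E, F, G, J}. Minimal: {F, J}⁺ = {B, E, F, G, J}; {A, J}⁺ = {A, J}; {A, F}⁺ = {A, F} — none reach the full schema.
{D, F, J}⁺: FJ→B adds B; B→FGJ adds G; DG→EF adds E; BD→AFJ adds A → {A, B, D, E, F, G, J}. Minimal: {F, J}⁺ = {B, E, F, G, J}; {D, J}⁺ = {D, J}; {D, F}⁺ = {D, F} — none reach the full schema.
{D, G, J}⁺: DG→EF adds E, F; FJ→B adds B; BD→AFJ adds A → {A, B, D, E, F, G, J}. Minimal: {G, J}⁺ = {G, J}; {D, J}⁺ = {D, J}; {D, G}⁺ = {D, E, F, G} — none reach the full schema.
Any other superkey contains one of these as a subset, so there are no further candidate keys.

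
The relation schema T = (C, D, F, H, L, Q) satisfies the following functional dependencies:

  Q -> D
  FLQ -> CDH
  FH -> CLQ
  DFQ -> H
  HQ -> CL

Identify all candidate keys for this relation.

{F, H}, {F, Q}

{F, H}⁺: FH→CLQ adds C, L, Q; Q→D adds D → {C, D, F, H, L, Q}.
{F, Q}⁺: Q→D adds D; DFQ→H adds H; HQ→CL adds C, L → {C, D, F, H, L, Q}.
Any other superkey contains one of these as a subset, so there are no further candidate keys.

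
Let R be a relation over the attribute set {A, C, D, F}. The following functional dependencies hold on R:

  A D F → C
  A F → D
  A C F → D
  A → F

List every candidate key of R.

Attribute A never appears on the right-hand side of any dependency, so A must belong to every candidate key.
{A}⁺ = {A, C, D, F}, which is all of the schema, so {A} is the only candidate key.

{A}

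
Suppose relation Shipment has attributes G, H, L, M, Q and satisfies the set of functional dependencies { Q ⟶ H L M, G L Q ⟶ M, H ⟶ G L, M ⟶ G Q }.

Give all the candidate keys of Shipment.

(M), (Q)

{M}⁺: M→GQ adds G, Q; Q→HLM adds H, L → {G, H, L, M, Q}.
{Q}⁺: Q→HLM adds H, L, M; H→GL adds G → {G, H, L, M, Q}.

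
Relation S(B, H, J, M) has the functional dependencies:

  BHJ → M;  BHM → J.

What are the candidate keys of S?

{B, H, J}, {B, H, M}

Attributes B, H never appear on any right-hand side, so every candidate key must contain {B, H}.
{B, H}⁺ = {B, H}, which is not all of the schema, so we must add further attributes.
{B, H, J}⁺: BHJ→M adds M → {B, H, J, M}.
{B, H, M}⁺: BHM→J adds J → {B, H, J, M}.
Any other superkey contains one of these as a subset, so there are no further candidate keys.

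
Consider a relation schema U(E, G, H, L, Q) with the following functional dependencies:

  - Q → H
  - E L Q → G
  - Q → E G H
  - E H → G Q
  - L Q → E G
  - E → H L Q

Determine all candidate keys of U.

{E}⁺: E→HLQ adds H, L, Q; ELQ→G adds G → {E, G, H, L, Q}.
{Q}⁺: Q→H adds H; Q→EGH adds E, G; E→HLQ adds L → {E, G, H, L, Q}.

E, Q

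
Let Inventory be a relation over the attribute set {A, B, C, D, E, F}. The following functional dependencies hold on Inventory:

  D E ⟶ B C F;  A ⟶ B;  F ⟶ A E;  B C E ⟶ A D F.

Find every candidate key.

{C, F}⁺: F→AE adds A, E; A→B adds B; BCE→ADF adds D → {A, B, C, D, E, F}. Minimal: {F}⁺ = {A, B, E, F}; {C}⁺ = {C} — none reach the full schema.
{D, E}⁺: DE→BCF adds B, C, F; F→AE adds A → {A, B, C, D, E, F}. Minimal: {E}⁺ = {E}; {D}⁺ = {D} — none reach the full schema.
{D, F}⁺: F→AE adds A, E; DE→BCF adds B, C → {A, B, C, D, E, F}. Minimal: {F}⁺ = {A, B, E, F}; {D}⁺ = {D} — none reach the full schema.
{A, C, E}⁺: A→B adds B; BCE→ADF adds D, F → {A, B, C, D, E, F}. Minimal: {C, E}⁺ = {C, E}; {A, E}⁺ = {A, B, E}; {A, C}⁺ = {A, B, C} — none reach the full schema.
{B, C, E}⁺: BCE→ADF adds A, D, F → {A, B, C, D, E, F}. Minimal: {C, E}⁺ = {C, E}; {B, E}⁺ = {B, E}; {B, C}⁺ = {B, C} — none reach the full schema.

CF, DE, DF, ACE, BCE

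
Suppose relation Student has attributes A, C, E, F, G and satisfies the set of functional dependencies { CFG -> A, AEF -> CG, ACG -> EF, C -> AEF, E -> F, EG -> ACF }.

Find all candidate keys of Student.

{C}⁺: C→AEF adds A, E, F; AEF→CG adds G → {A, C, E, F, G}.
{A, E}⁺: E→F adds F; AEF→CG adds C, G → {A, C, E, F, G}. Minimal: {E}⁺ = {E, F}; {A}⁺ = {A} — none reach the full schema.
{E, G}⁺: E→F adds F; EG→ACF adds A, C → {A, C, E, F, G}. Minimal: {G}⁺ = {G}; {E}⁺ = {E, F} — none reach the full schema.
Any other superkey contains one of these as a subset, so there are no further candidate keys.

C; AE; EG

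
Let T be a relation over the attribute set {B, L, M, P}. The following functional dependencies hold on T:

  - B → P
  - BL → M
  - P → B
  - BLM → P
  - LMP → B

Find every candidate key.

Attribute L never appears on the right-hand side of any dependency, so L must belong to every candidate key.
{L}⁺ = {L}, which is not all of the schema, so we must add further attributes.
{B, L}⁺: B→P adds P; BL→M adds M → {B, L, M, P}.
{L, P}⁺: P→B adds B; BL→M adds M → {B, L, M, P}.

{B, L}; {L, P}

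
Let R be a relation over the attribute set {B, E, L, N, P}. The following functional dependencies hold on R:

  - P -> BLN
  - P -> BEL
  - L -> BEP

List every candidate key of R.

{L}⁺: L→BEP adds B, E, P; P→BLN adds N → {B, E, L, N, P}.
{P}⁺: P→BLN adds B, L, N; P→BEL adds E → {B, E, L, N, P}.

L, P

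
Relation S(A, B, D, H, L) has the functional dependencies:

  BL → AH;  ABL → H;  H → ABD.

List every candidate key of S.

{B, L}, {H, L}

Attribute L never appears on the right-hand side of any dependency, so L must belong to every candidate key.
{L}⁺ = {L}, which is not all of the schema, so we must add further attributes.
{B, L}⁺: BL→AH adds A, H; H→ABD adds D → {A, B, D, H, L}. Minimal: {L}⁺ = {L}; {B}⁺ = {B} — none reach the full schema.
{H, L}⁺: H→ABD adds A, B, D → {A, B, D, H, L}. Minimal: {L}⁺ = {L}; {H}⁺ = {A, B, D, H} — none reach the full schema.
Any other superkey contains one of these as a subset, so there are no further candidate keys.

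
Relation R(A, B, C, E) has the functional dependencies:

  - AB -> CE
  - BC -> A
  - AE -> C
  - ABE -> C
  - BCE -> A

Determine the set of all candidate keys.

{A, B}, {B, C}

Attribute B never appears on the right-hand side of any dependency, so B must belong to every candidate key.
{B}⁺ = {B}, which is not all of the schema, so we must add further attributes.
{A, B}⁺: AB→CE adds C, E → {A, B, C, E}. Minimal: {B}⁺ = {B}; {A}⁺ = {A} — none reach the full schema.
{B, C}⁺: BC→A adds A; AB→CE adds E → {A, B, C, E}. Minimal: {C}⁺ = {C}; {B}⁺ = {B} — none reach the full schema.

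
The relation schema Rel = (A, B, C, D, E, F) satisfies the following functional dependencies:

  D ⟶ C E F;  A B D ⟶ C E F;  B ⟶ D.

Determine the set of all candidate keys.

{A, B}

Attributes A, B never appear on any right-hand side, so every candidate key must contain {A, B}.
{A, B}⁺ = {A, B, C, D, E, F}, which is all of the schema, so {A, B} is the only candidate key.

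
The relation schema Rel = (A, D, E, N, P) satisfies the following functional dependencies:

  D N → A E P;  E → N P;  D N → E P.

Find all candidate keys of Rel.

Attribute D never appears on the right-hand side of any dependency, so D must belong to every candidate key.
{D}⁺ = {D}, which is not all of the schema, so we must add further attributes.
{D, E}⁺: E→NP adds N, P; DN→AEP adds A → {A, D, E, N, P}.
{D, N}⁺: DN→AEP adds A, E, P → {A, D, E, N, P}.
Any other superkey contains one of these as a subset, so there are no further candidate keys.

DE; DN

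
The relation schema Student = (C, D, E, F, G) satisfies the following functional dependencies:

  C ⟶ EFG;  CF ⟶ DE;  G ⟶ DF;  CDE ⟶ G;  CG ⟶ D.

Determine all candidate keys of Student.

C

Attribute C never appears on the right-hand side of any dependency, so C must belong to every candidate key.
{C}⁺ = {C, D, E, F, G}, which is all of the schema, so {C} is the only candidate key.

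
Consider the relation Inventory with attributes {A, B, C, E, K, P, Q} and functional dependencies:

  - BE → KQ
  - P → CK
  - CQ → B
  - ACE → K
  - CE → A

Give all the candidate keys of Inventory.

Attributes E, P never appear on any right-hand side, so every candidate key must contain {E, P}.
{E, P}⁺ = {A, C, E, K, P}, which is not all of the schema, so we must add further attributes.
{B, E, P}⁺: BE→KQ adds K, Q; P→CK adds C; CE→A adds A → {A, B, C, E, K, P, Q}.
{E, P, Q}⁺: P→CK adds C, K; CQ→B adds B; CE→A adds A → {A, B, C, E, K, P, Q}.

(B, E, P), (E, P, Q)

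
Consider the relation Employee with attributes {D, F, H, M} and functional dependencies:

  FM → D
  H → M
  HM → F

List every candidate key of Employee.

{H}

{H}⁺: H→M adds M; HM→F adds F; FM→D adds D → {D, F, H, M}.
No other minimal superkey exists.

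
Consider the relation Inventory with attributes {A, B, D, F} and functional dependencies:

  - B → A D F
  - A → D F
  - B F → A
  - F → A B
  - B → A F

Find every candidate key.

A, B, F

{A}⁺: A→DF adds D, F; F→AB adds B → {A, B, D, F}.
{B}⁺: B→ADF adds A, D, F → {A, B, D, F}.
{F}⁺: F→AB adds A, B; B→ADF adds D → {A, B, D, F}.
Any other superkey contains one of these as a subset, so there are no further candidate keys.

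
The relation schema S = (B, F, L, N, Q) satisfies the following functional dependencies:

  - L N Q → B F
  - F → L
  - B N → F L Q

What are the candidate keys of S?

Attribute N never appears on the right-hand side of any dependency, so N must belong to every candidate key.
{N}⁺ = {N}, which is not all of the schema, so we must add further attributes.
{B, N}⁺: BN→FLQ adds F, L, Q → {B, F, L, N, Q}.
{F, N, Q}⁺: F→L adds L; LNQ→BF adds B → {B, F, L, N, Q}.
{L, N, Q}⁺: LNQ→BF adds B, F → {B, F, L, N, Q}.
Any other superkey contains one of these as a subset, so there are no further candidate keys.

BN, FNQ, LNQ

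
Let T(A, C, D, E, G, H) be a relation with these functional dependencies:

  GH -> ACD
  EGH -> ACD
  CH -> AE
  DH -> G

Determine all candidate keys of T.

(D, H); (G, H)

Attribute H never appears on the right-hand side of any dependency, so H must belong to every candidate key.
{H}⁺ = {H}, which is not all of the schema, so we must add further attributes.
{D, H}⁺: DH→G adds G; GH→ACD adds A, C; CH→AE adds E → {A, C, D, E, G, H}.
{G, H}⁺: GH→ACD adds A, C, D; CH→AE adds E → {A, C, D, E, G, H}.
Any other superkey contains one of these as a subset, so there are no further candidate keys.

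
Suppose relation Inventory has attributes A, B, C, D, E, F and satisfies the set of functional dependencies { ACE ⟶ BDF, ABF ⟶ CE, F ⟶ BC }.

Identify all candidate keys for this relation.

(A, F), (A, C, E)

Attribute A never appears on the right-hand side of any dependency, so A must belong to every candidate key.
{A}⁺ = {A}, which is not all of the schema, so we must add further attributes.
{A, F}⁺: F→BC adds B, C; ABF→CE adds E; ACE→BDF adds D → {A, B, C, D, E, F}. Minimal: {F}⁺ = {B, C, F}; {A}⁺ = {A} — none reach the full schema.
{A, C, E}⁺: ACE→BDF adds B, D, F → {A, B, C, D, E, F}. Minimal: {C, E}⁺ = {C, E}; {A, E}⁺ = {A, E}; {A, C}⁺ = {A, C} — none reach the full schema.
Any other superkey contains one of these as a subset, so there are no further candidate keys.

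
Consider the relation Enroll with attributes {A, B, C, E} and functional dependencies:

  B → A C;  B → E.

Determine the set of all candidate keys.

Attribute B never appears on the right-hand side of any dependency, so B must belong to every candidate key.
{B}⁺ = {A, B, C, E}, which is all of the schema, so {B} is the only candidate key.

B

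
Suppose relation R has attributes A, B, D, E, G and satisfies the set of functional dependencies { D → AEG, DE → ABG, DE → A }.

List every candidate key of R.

{D}

{D}⁺: D→AEG adds A, E, G; DE→ABG adds B → {A, B, D, E, G}.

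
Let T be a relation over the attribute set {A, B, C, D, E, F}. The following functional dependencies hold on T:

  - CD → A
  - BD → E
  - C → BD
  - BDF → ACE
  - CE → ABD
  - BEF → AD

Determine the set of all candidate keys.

{C, F}, {B, D, F}, {B, E, F}

Attribute F never appears on the right-hand side of any dependency, so F must belong to every candidate key.
{F}⁺ = {F}, which is not all of the schema, so we must add further attributes.
{C, F}⁺: C→BD adds B, D; BDF→ACE adds A, E → {A, B, C, D, E, F}. Minimal: {F}⁺ = {F}; {C}⁺ = {A, B, C, D, E} — none reach the full schema.
{B, D, F}⁺: BD→E adds E; BDF→ACE adds A, C → {A, B, C, D, E, F}. Minimal: {D, F}⁺ = {D, F}; {B, F}⁺ = {B, F}; {B, D}⁺ = {B, D, E} — none reach the full schema.
{B, E, F}⁺: BEF→AD adds A, D; BDF→ACE adds C → {A, B, C, D, E, F}. Minimal: {E, F}⁺ = {E, F}; {B, F}⁺ = {B, F}; {B, E}⁺ = {B, E} — none reach the full schema.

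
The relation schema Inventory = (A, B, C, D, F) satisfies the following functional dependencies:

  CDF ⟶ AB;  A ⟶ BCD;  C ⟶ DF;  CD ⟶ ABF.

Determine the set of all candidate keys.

{A}⁺: A→BCD adds B, C, D; C→DF adds F → {A, B, C, D, F}.
{C}⁺: C→DF adds D, F; CD→ABF adds A, B → {A, B, C, D, F}.

(A), (C)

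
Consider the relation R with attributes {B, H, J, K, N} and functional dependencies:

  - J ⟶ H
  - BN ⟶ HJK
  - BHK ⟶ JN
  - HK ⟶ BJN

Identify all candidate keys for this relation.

{B, N}⁺: BN→HJK adds H, J, K → {B, H, J, K, N}. Minimal: {N}⁺ = {N}; {B}⁺ = {B} — none reach the full schema.
{H, K}⁺: HK→BJN adds B, J, N → {B, H, J, K, N}. Minimal: {K}⁺ = {K}; {H}⁺ = {H} — none reach the full schema.
{J, K}⁺: J→H adds H; HK→BJN adds B, N → {B, H, J, K, N}. Minimal: {K}⁺ = {K}; {J}⁺ = {H, J} — none reach the full schema.

(B, N), (H, K), (J, K)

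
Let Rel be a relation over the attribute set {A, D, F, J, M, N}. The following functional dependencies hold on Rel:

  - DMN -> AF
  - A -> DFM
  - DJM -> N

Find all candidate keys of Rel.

{A, J}, {D, J, M}

Attribute J never appears on the right-hand side of any dependency, so J must belong to every candidate key.
{J}⁺ = {J}, which is not all of the schema, so we must add further attributes.
{A, J}⁺: A→DFM adds D, F, M; DJM→N adds N → {A, D, F, J, M, N}. Minimal: {J}⁺ = {J}; {A}⁺ = {A, D, F, M} — none reach the full schema.
{D, J, M}⁺: DJM→N adds N; DMN→AF adds A, F → {A, D, F, J, M, N}. Minimal: {J, M}⁺ = {J, M}; {D, M}⁺ = {D, M}; {D, J}⁺ = {D, J} — none reach the full schema.
Any other superkey contains one of these as a subset, so there are no further candidate keys.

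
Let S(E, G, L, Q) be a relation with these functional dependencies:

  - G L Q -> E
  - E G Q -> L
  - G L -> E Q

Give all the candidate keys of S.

Attribute G never appears on the right-hand side of any dependency, so G must belong to every candidate key.
{G}⁺ = {G}, which is not all of the schema, so we must add further attributes.
{G, L}⁺: GL→EQ adds E, Q → {E, G, L, Q}.
{E, G, Q}⁺: EGQ→L adds L → {E, G, L, Q}.

{G, L}, {E, G, Q}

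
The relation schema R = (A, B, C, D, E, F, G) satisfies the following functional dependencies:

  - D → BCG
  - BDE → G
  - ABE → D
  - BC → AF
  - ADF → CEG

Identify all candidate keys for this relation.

{D}⁺: D→BCG adds B, C, G; BC→AF adds A, F; ADF→CEG adds E → {A, B, C, D, E, F, G}.
{A, B, E}⁺: ABE→D adds D; D→BCG adds C, G; BC→AF adds F → {A, B, C, D, E, F, G}. Minimal: {B, E}⁺ = {B, E}; {A, E}⁺ = {A, E}; {A, B}⁺ = {A, B} — none reach the full schema.
{B, C, E}⁺: BC→AF adds A, F; ABE→D adds D; ADF→CEG adds G → {A, B, C, D, E, F, G}. Minimal: {C, E}⁺ = {C, E}; {B, E}⁺ = {B, E}; {B, C}⁺ = {A, B, C, F} — none reach the full schema.

D, ABE, BCE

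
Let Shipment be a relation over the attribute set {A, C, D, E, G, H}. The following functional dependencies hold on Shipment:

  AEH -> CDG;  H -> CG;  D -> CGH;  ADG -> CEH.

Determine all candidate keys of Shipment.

Attribute A never appears on the right-hand side of any dependency, so A must belong to every candidate key.
{A}⁺ = {A}, which is not all of the schema, so we must add further attributes.
{A, D}⁺: D→CGH adds C, G, H; ADG→CEH adds E → {A, C, D, E, G, H}.
{A, E, H}⁺: AEH→CDG adds C, D, G → {A, C, D, E, G, H}.

(A, D); (A, E, H)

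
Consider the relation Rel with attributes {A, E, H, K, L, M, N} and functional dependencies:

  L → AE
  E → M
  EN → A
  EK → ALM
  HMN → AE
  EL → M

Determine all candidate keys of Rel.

{E, H, K, N}⁺: E→M adds M; EN→A adds A; EK→ALM adds L → {A, E, H, K, L, M, N}. Minimal: {H, K, N}⁺ = {H, K, N}; {E, K, N}⁺ = {A, E, K, L, M, N}; {E, H, N}⁺ = {A, E, H, M, N}; … — none reach the full schema.
{H, K, L, N}⁺: L→AE adds A, E; E→M adds M → {A, E, H, K, L, M, N}. Minimal: {K, L, N}⁺ = {A, E, K, L, M, N}; {H, L, N}⁺ = {A, E, H, L, M, N}; {H, K, N}⁺ = {H, K, N}; … — none reach the full schema.
{H, K, M, N}⁺: HMN→AE adds A, E; EK→ALM adds L → {A, E, H, K, L, M, N}. Minimal: {K, M, N}⁺ = {K, M, N}; {H, M, N}⁺ = {A, E, H, M, N}; {H, K, N}⁺ = {H, K, N}; … — none reach the full schema.

EHKN, HKLN, HKMN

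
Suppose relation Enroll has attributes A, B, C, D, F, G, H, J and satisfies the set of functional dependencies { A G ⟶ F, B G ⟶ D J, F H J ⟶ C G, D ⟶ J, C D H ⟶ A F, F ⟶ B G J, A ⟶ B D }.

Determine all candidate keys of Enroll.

(F, H); (A, C, H); (A, G, H); (C, D, H); (B, C, G, H)

{F, H}⁺: F→BGJ adds B, G, J; BG→DJ adds D; FHJ→CG adds C; CDH→AF adds A → {A, B, C, D, F, G, H, J}. Minimal: {H}⁺ = {H}; {F}⁺ = {B, D, F, G, J} — none reach the full schema.
{A, C, H}⁺: A→BD adds B, D; D→J adds J; CDH→AF adds F; F→BGJ adds G → {A, B, C, D, F, G, H, J}. Minimal: {C, H}⁺ = {C, H}; {A, H}⁺ = {A, B, D, H, J}; {A, C}⁺ = {A, B, C, D, J} — none reach the full schema.
{A, G, H}⁺: AG→F adds F; F→BGJ adds B, J; A→BD adds D; FHJ→CG adds C → {A, B, C, D, F, G, H, J}. Minimal: {G, H}⁺ = {G, H}; {A, H}⁺ = {A, B, D, H, J}; {A, G}⁺ = {A, B, D, F, G, J} — none reach the full schema.
{C, D, H}⁺: D→J adds J; CDH→AF adds A, F; F→BGJ adds B, G → {A, B, C, D, F, G, H, J}. Minimal: {D, H}⁺ = {D, H, J}; {C, H}⁺ = {C, H}; {C, D}⁺ = {C, D, J} — none reach the full schema.
{B, C, G, H}⁺: BG→DJ adds D, J; CDH→AF adds A, F → {A, B, C, D, F, G, H, J}. Minimal: {C, G, H}⁺ = {C, G, H}; {B, G, H}⁺ = {B, D, G, H, J}; {B, C, H}⁺ = {B, C, H}; … — none reach the full schema.
Any other superkey contains one of these as a subset, so there are no further candidate keys.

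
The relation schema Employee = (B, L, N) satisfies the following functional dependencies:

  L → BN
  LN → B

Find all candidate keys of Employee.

Attribute L never appears on the right-hand side of any dependency, so L must belong to every candidate key.
{L}⁺ = {B, L, N}, which is all of the schema, so {L} is the only candidate key.

(L)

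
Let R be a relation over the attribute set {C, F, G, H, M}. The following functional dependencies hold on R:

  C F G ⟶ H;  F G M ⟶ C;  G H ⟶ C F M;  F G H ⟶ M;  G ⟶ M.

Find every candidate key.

Attribute G never appears on the right-hand side of any dependency, so G must belong to every candidate key.
{G}⁺ = {G, M}, which is not all of the schema, so we must add further attributes.
{F, G}⁺: G→M adds M; FGM→C adds C; CFG→H adds H → {C, F, G, H, M}. Minimal: {G}⁺ = {G, M}; {F}⁺ = {F} — none reach the full schema.
{G, H}⁺: GH→CFM adds C, F, M → {C, F, G, H, M}. Minimal: {H}⁺ = {H}; {G}⁺ = {G, M} — none reach the full schema.

{F, G}, {G, H}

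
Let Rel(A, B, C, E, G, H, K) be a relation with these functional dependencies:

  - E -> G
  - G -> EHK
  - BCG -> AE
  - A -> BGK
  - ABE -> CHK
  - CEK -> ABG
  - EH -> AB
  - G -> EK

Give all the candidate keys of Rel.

A, E, G

{A}⁺: A→BGK adds B, G, K; G→EK adds E; G→EHK adds H; ABE→CHK adds C → {A, B, C, E, G, H, K}.
{E}⁺: E→G adds G; G→EHK adds H, K; EH→AB adds A, B; ABE→CHK adds C → {A, B, C, E, G, H, K}.
{G}⁺: G→EHK adds E, H, K; EH→AB adds A, B; ABE→CHK adds C → {A, B, C, E, G, H, K}.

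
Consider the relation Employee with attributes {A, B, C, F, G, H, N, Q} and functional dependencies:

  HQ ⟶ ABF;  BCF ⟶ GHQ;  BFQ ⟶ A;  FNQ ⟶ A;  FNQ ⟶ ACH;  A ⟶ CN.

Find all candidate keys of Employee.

{H, Q}, {A, B, F}, {A, F, Q}, {B, C, F}, {B, F, Q}, {F, N, Q}

{H, Q}⁺: HQ→ABF adds A, B, F; A→CN adds C, N; BCF→GHQ adds G → {A, B, C, F, G, H, N, Q}. Minimal: {Q}⁺ = {Q}; {H}⁺ = {H} — none reach the full schema.
{A, B, F}⁺: A→CN adds C, N; BCF→GHQ adds G, H, Q → {A, B, C, F, G, H, N, Q}. Minimal: {B, F}⁺ = {B, F}; {A, F}⁺ = {A, C, F, N}; {A, B}⁺ = {A, B, C, N} — none reach the full schema.
{A, F, Q}⁺: A→CN adds C, N; FNQ→ACH adds H; HQ→ABF adds B; BCF→GHQ adds G → {A, B, C, F, G, H, N, Q}. Minimal: {F, Q}⁺ = {F, Q}; {A, Q}⁺ = {A, C, N, Q}; {A, F}⁺ = {A, C, F, N} — none reach the full schema.
{B, C, F}⁺: BCF→GHQ adds G, H, Q; BFQ→A adds A; A→CN adds N → {A, B, C, F, G, H, N, Q}. Minimal: {C, F}⁺ = {C, F}; {B, F}⁺ = {B, F}; {B, C}⁺ = {B, C} — none reach the full schema.
{B, F, Q}⁺: BFQ→A adds A; A→CN adds C, N; BCF→GHQ adds G, H → {A, B, C, F, G, H, N, Q}. Minimal: {F, Q}⁺ = {F, Q}; {B, Q}⁺ = {B, Q}; {B, F}⁺ = {B, F} — none reach the full schema.
{F, N, Q}⁺: FNQ→A adds A; FNQ→ACH adds C, H; HQ→ABF adds B; BCF→GHQ adds G → {A, B, C, F, G, H, N, Q}. Minimal: {N, Q}⁺ = {N, Q}; {F, Q}⁺ = {F, Q}; {F, N}⁺ = {F, N} — none reach the full schema.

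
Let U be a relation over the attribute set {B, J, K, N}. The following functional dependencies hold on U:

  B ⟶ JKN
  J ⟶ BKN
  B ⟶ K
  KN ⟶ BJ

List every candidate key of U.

{B}⁺: B→JKN adds J, K, N → {B, J, K, N}.
{J}⁺: J→BKN adds B, K, N → {B, J, K, N}.
{K, N}⁺: KN→BJ adds B, J → {B, J, K, N}. Minimal: {N}⁺ = {N}; {K}⁺ = {K} — none reach the full schema.
Any other superkey contains one of these as a subset, so there are no further candidate keys.

{B}, {J}, {K, N}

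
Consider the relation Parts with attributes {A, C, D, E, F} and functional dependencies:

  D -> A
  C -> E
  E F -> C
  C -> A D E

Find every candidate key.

Attribute F never appears on the right-hand side of any dependency, so F must belong to every candidate key.
{F}⁺ = {F}, which is not all of the schema, so we must add further attributes.
{C, F}⁺: C→E adds E; C→ADE adds A, D → {A, C, D, E, F}. Minimal: {F}⁺ = {F}; {C}⁺ = {A, C, D, E} — none reach the full schema.
{E, F}⁺: EF→C adds C; C→ADE adds A, D → {A, C, D, E, F}. Minimal: {F}⁺ = {F}; {E}⁺ = {E} — none reach the full schema.

{C, F}, {E, F}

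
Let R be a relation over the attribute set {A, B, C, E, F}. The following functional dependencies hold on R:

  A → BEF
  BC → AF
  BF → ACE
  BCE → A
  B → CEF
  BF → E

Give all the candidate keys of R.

{A}⁺: A→BEF adds B, E, F; BF→ACE adds C → {A, B, C, E, F}.
{B}⁺: B→CEF adds C, E, F; BC→AF adds A → {A, B, C, E, F}.
Any other superkey contains one of these as a subset, so there are no further candidate keys.

A, B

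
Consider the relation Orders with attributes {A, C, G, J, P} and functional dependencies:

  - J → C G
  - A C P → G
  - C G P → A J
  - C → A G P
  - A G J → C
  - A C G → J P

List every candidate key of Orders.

{C}⁺: C→AGP adds A, G, P; ACG→JP adds J → {A, C, G, J, P}.
{J}⁺: J→CG adds C, G; C→AGP adds A, P → {A, C, G, J, P}.

{C}; {J}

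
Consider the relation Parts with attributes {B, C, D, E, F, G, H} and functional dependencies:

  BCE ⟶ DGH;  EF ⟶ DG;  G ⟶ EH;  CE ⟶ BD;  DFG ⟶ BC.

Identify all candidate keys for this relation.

{E, F}, {F, G}

{E, F}⁺: EF→DG adds D, G; G→EH adds H; DFG→BC adds B, C → {B, C, D, E, F, G, H}. Minimal: {F}⁺ = {F}; {E}⁺ = {E} — none reach the full schema.
{F, G}⁺: G→EH adds E, H; EF→DG adds D; DFG→BC adds B, C → {B, C, D, E, F, G, H}. Minimal: {G}⁺ = {E, G, H}; {F}⁺ = {F} — none reach the full schema.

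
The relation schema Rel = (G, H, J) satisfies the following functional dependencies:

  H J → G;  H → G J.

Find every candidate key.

(H)

{H}⁺: H→GJ adds G, J → {G, H, J}.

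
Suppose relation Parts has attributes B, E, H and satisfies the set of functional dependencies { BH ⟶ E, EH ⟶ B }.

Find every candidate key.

Attribute H never appears on the right-hand side of any dependency, so H must belong to every candidate key.
{H}⁺ = {H}, which is not all of the schema, so we must add further attributes.
{B, H}⁺: BH→E adds E → {B, E, H}. Minimal: {H}⁺ = {H}; {B}⁺ = {B} — none reach the full schema.
{E, H}⁺: EH→B adds B → {B, E, H}. Minimal: {H}⁺ = {H}; {E}⁺ = {E} — none reach the full schema.

{B, H}; {E, H}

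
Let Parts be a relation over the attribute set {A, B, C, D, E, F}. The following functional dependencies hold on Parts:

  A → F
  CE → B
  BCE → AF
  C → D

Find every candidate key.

(C, E)

{C, E}⁺: CE→B adds B; BCE→AF adds A, F; C→D adds D → {A, B, C, D, E, F}. Minimal: {E}⁺ = {E}; {C}⁺ = {C, D} — none reach the full schema.
No other minimal superkey exists.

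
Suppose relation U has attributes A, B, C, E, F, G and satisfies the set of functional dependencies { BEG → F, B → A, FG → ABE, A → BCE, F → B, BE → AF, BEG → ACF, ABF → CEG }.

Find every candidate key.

{A}; {B}; {F}

{A}⁺: A→BCE adds B, C, E; BE→AF adds F; ABF→CEG adds G → {A, B, C, E, F, G}.
{B}⁺: B→A adds A; A→BCE adds C, E; BE→AF adds F; ABF→CEG adds G → {A, B, C, E, F, G}.
{F}⁺: F→B adds B; B→A adds A; A→BCE adds C, E; ABF→CEG adds G → {A, B, C, E, F, G}.
Any other superkey contains one of these as a subset, so there are no further candidate keys.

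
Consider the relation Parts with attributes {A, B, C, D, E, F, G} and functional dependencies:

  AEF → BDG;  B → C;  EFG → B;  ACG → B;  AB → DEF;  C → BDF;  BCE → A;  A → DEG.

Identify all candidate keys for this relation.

{A, B}; {A, C}; {A, F}; {B, E}; {C, E}; {E, F, G}

{A, B}⁺: B→C adds C; AB→DEF adds D, E, F; A→DEG adds G → {A, B, C, D, E, F, G}. Minimal: {B}⁺ = {B, C, D, F}; {A}⁺ = {A, D, E, G} — none reach the full schema.
{A, C}⁺: C→BDF adds B, D, F; A→DEG adds E, G → {A, B, C, D, E, F, G}. Minimal: {C}⁺ = {B, C, D, F}; {A}⁺ = {A, D, E, G} — none reach the full schema.
{A, F}⁺: A→DEG adds D, E, G; AEF→BDG adds B; B→C adds C → {A, B, C, D, E, F, G}. Minimal: {F}⁺ = {F}; {A}⁺ = {A, D, E, G} — none reach the full schema.
{B, E}⁺: B→C adds C; C→BDF adds D, F; BCE→A adds A; A→DEG adds G → {A, B, C, D, E, F, G}. Minimal: {E}⁺ = {E}; {B}⁺ = {B, C, D, F} — none reach the full schema.
{C, E}⁺: C→BDF adds B, D, F; BCE→A adds A; A→DEG adds G → {A, B, C, D, E, F, G}. Minimal: {E}⁺ = {E}; {C}⁺ = {B, C, D, F} — none reach the full schema.
{E, F, G}⁺: EFG→B adds B; B→C adds C; C→BDF adds D; BCE→A adds A → {A, B, C, D, E, F, G}. Minimal: {F, G}⁺ = {F, G}; {E, G}⁺ = {E, G}; {E, F}⁺ = {E, F} — none reach the full schema.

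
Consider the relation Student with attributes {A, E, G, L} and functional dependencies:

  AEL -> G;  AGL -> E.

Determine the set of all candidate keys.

AEL, AGL

Attributes A, L never appear on any right-hand side, so every candidate key must contain {A, L}.
{A, L}⁺ = {A, L}, which is not all of the schema, so we must add further attributes.
{A, E, L}⁺: AEL→G adds G → {A, E, G, L}.
{A, G, L}⁺: AGL→E adds E → {A, E, G, L}.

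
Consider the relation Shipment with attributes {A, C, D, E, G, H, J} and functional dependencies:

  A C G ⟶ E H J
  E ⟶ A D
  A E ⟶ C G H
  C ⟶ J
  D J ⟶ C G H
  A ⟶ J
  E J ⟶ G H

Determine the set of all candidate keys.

E; AD; ACG

{E}⁺: E→AD adds A, D; AE→CGH adds C, G, H; C→J adds J → {A, C, D, E, G, H, J}.
{A, D}⁺: A→J adds J; DJ→CGH adds C, G, H; ACG→EHJ adds E → {A, C, D, E, G, H, J}. Minimal: {D}⁺ = {D}; {A}⁺ = {A, J} — none reach the full schema.
{A, C, G}⁺: ACG→EHJ adds E, H, J; E→AD adds D → {A, C, D, E, G, H, J}. Minimal: {C, G}⁺ = {C, G, J}; {A, G}⁺ = {A, G, J}; {A, C}⁺ = {A, C, J} — none reach the full schema.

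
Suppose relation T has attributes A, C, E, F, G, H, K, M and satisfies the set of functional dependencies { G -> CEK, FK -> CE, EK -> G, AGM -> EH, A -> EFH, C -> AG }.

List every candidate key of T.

{C, M}, {G, M}, {A, K, M}, {E, K, M}, {F, K, M}

Attribute M never appears on the right-hand side of any dependency, so M must belong to every candidate key.
{M}⁺ = {M}, which is not all of the schema, so we must add further attributes.
{C, M}⁺: C→AG adds A, G; G→CEK adds E, K; AGM→EH adds H; A→EFH adds F → {A, C, E, F, G, H, K, M}. Minimal: {M}⁺ = {M}; {C}⁺ = {A, C, E, F, G, H, K} — none reach the full schema.
{G, M}⁺: G→CEK adds C, E, K; C→AG adds A; AGM→EH adds H; A→EFH adds F → {A, C, E, F, G, H, K, M}. Minimal: {M}⁺ = {M}; {G}⁺ = {A, C, E, F, G, H, K} — none reach the full schema.
{A, K, M}⁺: A→EFH adds E, F, H; FK→CE adds C; EK→G adds G → {A, C, E, F, G, H, K, M}. Minimal: {K, M}⁺ = {K, M}; {A, M}⁺ = {A, E, F, H, M}; {A, K}⁺ = {A, C, E, F, G, H, K} — none reach the full schema.
{E, K, M}⁺: EK→G adds G; G→CEK adds C; C→AG adds A; AGM→EH adds H; A→EFH adds F → {A, C, E, F, G, H, K, M}. Minimal: {K, M}⁺ = {K, M}; {E, M}⁺ = {E, M}; {E, K}⁺ = {A, C, E, F, G, H, K} — none reach the full schema.
{F, K, M}⁺: FK→CE adds C, E; EK→G adds G; C→AG adds A; AGM→EH adds H → {A, C, E, F, G, H, K, M}. Minimal: {K, M}⁺ = {K, M}; {F, M}⁺ = {F, M}; {F, K}⁺ = {A, C, E, F, G, H, K} — none reach the full schema.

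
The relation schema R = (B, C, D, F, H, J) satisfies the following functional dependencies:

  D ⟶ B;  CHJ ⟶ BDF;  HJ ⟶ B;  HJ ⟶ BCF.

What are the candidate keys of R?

HJ

Attributes H, J never appear on any right-hand side, so every candidate key must contain {H, J}.
{H, J}⁺ = {B, C, D, F, H, J}, which is all of the schema, so {H, J} is the only candidate key.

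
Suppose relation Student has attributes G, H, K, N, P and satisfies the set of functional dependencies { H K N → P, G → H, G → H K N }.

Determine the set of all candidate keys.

Attribute G never appears on the right-hand side of any dependency, so G must belong to every candidate key.
{G}⁺ = {G, H, K, N, P}, which is all of the schema, so {G} is the only candidate key.

{G}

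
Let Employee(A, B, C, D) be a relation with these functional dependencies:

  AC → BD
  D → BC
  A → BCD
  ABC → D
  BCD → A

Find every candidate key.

{A}⁺: A→BCD adds B, C, D → {A, B, C, D}.
{D}⁺: D→BC adds B, C; BCD→A adds A → {A, B, C, D}.
Any other superkey contains one of these as a subset, so there are no further candidate keys.

A; D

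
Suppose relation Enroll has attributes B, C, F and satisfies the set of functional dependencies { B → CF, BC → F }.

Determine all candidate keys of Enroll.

Attribute B never appears on the right-hand side of any dependency, so B must belong to every candidate key.
{B}⁺ = {B, C, F}, which is all of the schema, so {B} is the only candidate key.

(B)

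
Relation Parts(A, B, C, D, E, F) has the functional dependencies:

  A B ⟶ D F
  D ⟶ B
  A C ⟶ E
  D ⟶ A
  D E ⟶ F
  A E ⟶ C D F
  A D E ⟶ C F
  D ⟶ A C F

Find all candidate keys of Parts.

{D}⁺: D→B adds B; D→A adds A; D→ACF adds C, F; AC→E adds E → {A, B, C, D, E, F}.
{A, B}⁺: AB→DF adds D, F; D→ACF adds C; AC→E adds E → {A, B, C, D, E, F}.
{A, C}⁺: AC→E adds E; AE→CDF adds D, F; D→B adds B → {A, B, C, D, E, F}.
{A, E}⁺: AE→CDF adds C, D, F; D→B adds B → {A, B, C, D, E, F}.
Any other superkey contains one of these as a subset, so there are no further candidate keys.

{D}, {A, B}, {A, C}, {A, E}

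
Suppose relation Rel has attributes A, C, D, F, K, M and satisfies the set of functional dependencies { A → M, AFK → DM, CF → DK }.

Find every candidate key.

Attributes A, C, F never appear on any right-hand side, so every candidate key must contain {A, C, F}.
{A, C, F}⁺ = {A, C, D, F, K, M}, which is all of the schema, so {A, C, F} is the only candidate key.

{A, C, F}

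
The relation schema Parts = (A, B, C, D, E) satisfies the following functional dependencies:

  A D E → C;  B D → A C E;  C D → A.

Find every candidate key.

Attributes B, D never appear on any right-hand side, so every candidate key must contain {B, D}.
{B, D}⁺ = {A, B, C, D, E}, which is all of the schema, so {B, D} is the only candidate key.

{B, D}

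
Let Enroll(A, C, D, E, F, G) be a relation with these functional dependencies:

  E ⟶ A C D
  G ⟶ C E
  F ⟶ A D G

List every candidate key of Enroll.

{F}

Attribute F never appears on the right-hand side of any dependency, so F must belong to every candidate key.
{F}⁺ = {A, C, D, E, F, G}, which is all of the schema, so {F} is the only candidate key.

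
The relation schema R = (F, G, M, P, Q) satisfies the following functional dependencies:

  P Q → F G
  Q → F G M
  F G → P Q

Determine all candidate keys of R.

{Q}⁺: Q→FGM adds F, G, M; FG→PQ adds P → {F, G, M, P, Q}.
{F, G}⁺: FG→PQ adds P, Q; Q→FGM adds M → {F, G, M, P, Q}.
Any other superkey contains one of these as a subset, so there are no further candidate keys.

Q; FG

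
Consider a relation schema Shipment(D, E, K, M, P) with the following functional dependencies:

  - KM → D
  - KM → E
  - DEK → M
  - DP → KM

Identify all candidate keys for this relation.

{D, P}; {K, M, P}

Attribute P never appears on the right-hand side of any dependency, so P must belong to every candidate key.
{P}⁺ = {P}, which is not all of the schema, so we must add further attributes.
{D, P}⁺: DP→KM adds K, M; KM→E adds E → {D, E, K, M, P}.
{K, M, P}⁺: KM→D adds D; KM→E adds E → {D, E, K, M, P}.
Any other superkey contains one of these as a subset, so there are no further candidate keys.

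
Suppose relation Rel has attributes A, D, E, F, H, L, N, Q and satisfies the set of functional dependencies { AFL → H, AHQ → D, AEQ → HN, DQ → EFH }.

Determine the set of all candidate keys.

ADLQ, AELQ, AFLQ, AHLQ

Attributes A, L, Q never appear on any right-hand side, so every candidate key must contain {A, L, Q}.
{A, L, Q}⁺ = {A, L, Q}, which is not all of the schema, so we must add further attributes.
{A, D, L, Q}⁺: DQ→EFH adds E, F, H; AEQ→HN adds N → {A, D, E, F, H, L, N, Q}.
{A, E, L, Q}⁺: AEQ→HN adds H, N; AHQ→D adds D; DQ→EFH adds F → {A, D, E, F, H, L, N, Q}.
{A, F, L, Q}⁺: AFL→H adds H; AHQ→D adds D; DQ→EFH adds E; AEQ→HN adds N → {A, D, E, F, H, L, N, Q}.
{A, H, L, Q}⁺: AHQ→D adds D; DQ→EFH adds E, F; AEQ→HN adds N → {A, D, E, F, H, L, N, Q}.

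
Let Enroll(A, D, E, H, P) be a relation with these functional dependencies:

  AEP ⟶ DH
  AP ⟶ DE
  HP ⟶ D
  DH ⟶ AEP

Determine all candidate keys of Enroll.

{A, P}⁺: AP→DE adds D, E; AEP→DH adds H → {A, D, E, H, P}.
{D, H}⁺: DH→AEP adds A, E, P → {A, D, E, H, P}.
{H, P}⁺: HP→D adds D; DH→AEP adds A, E → {A, D, E, H, P}.
Any other superkey contains one of these as a subset, so there are no further candidate keys.

{A, P}; {D, H}; {H, P}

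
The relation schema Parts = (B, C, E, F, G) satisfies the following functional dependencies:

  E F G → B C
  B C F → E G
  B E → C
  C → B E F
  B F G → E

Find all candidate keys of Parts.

{C}⁺: C→BEF adds B, E, F; BCF→EG adds G → {B, C, E, F, G}.
{B, E}⁺: BE→C adds C; C→BEF adds F; BCF→EG adds G → {B, C, E, F, G}.
{B, F, G}⁺: BFG→E adds E; EFG→BC adds C → {B, C, E, F, G}.
{E, F, G}⁺: EFG→BC adds B, C → {B, C, E, F, G}.
Any other superkey contains one of these as a subset, so there are no further candidate keys.

C, BE, BFG, EFG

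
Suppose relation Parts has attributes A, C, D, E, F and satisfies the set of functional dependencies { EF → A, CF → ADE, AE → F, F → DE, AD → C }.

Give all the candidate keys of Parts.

(F), (A, E)

{F}⁺: F→DE adds D, E; EF→A adds A; AD→C adds C → {A, C, D, E, F}.
{A, E}⁺: AE→F adds F; F→DE adds D; AD→C adds C → {A, C, D, E, F}. Minimal: {E}⁺ = {E}; {A}⁺ = {A} — none reach the full schema.
Any other superkey contains one of these as a subset, so there are no further candidate keys.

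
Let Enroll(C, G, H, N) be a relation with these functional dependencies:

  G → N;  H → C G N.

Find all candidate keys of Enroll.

Attribute H never appears on the right-hand side of any dependency, so H must belong to every candidate key.
{H}⁺ = {C, G, H, N}, which is all of the schema, so {H} is the only candidate key.

H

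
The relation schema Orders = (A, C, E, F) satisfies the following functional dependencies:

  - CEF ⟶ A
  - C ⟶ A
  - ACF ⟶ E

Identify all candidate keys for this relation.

Attributes C, F never appear on any right-hand side, so every candidate key must contain {C, F}.
{C, F}⁺ = {A, C, E, F}, which is all of the schema, so {C, F} is the only candidate key.

CF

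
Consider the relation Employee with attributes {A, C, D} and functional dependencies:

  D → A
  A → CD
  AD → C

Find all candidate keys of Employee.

A; D

{A}⁺: A→CD adds C, D → {A, C, D}.
{D}⁺: D→A adds A; A→CD adds C → {A, C, D}.
Any other superkey contains one of these as a subset, so there are no further candidate keys.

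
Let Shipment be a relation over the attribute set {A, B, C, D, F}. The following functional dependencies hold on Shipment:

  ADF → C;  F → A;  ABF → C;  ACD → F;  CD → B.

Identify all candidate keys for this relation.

{D, F}, {A, C, D}

Attribute D never appears on the right-hand side of any dependency, so D must belong to every candidate key.
{D}⁺ = {D}, which is not all of the schema, so we must add further attributes.
{D, F}⁺: F→A adds A; ADF→C adds C; CD→B adds B → {A, B, C, D, F}.
{A, C, D}⁺: ACD→F adds F; CD→B adds B → {A, B, C, D, F}.
Any other superkey contains one of these as a subset, so there are no further candidate keys.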